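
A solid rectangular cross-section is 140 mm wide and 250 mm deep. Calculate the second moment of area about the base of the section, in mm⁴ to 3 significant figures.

The section: 140 × 250, A = 35 000 mm², y = 125 mm, Ī = 182 291 667 mm⁴.
Transfer it to the bottom edge using Ī + A·d² with d = y − 0:
  the section: d = 125 mm → contributes +729 166 667 mm⁴
Total I = 729 166 667 mm⁴.

I_base ≈ 7.29 × 10⁸ mm⁴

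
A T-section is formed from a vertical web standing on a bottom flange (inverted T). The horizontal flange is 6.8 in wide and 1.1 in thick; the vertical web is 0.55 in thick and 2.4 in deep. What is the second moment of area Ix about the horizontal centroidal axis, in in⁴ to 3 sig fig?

Ix ≈ 4.82 in⁴

Decompose the section into non-overlapping parts with the origin at the bottom-left of its bounding rectangle.
Flange: 6.8 × 1.1, A = 7.48 in², y = 0.55 in, Ī = 0.75423 in⁴.
Web: 0.55 × 2.4, A = 1.32 in², y = 2.3 in, Ī = 0.6336 in⁴.
Centroid: ȳ = ΣA·y / ΣA = 0.8125 in.
Transfer each piece to the horizontal centroidal axis using Ī + A·d² with d = y − 0.8125:
  flange: d = -0.2625 in → contributes +1.2697 in⁴
  web: d = 1.4875 in → contributes +3.5543 in⁴
Total I = 4.824 in⁴.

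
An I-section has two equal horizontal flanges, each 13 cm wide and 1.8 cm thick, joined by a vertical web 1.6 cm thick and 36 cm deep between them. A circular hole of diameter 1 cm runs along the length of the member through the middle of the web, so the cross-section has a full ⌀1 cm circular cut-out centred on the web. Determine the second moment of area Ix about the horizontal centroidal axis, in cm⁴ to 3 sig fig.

Split into non-overlapping primitives; take the origin at the lower-left of the bounding box.
Bottom flange: 13 × 1.8, A = 23.4 cm², y = 0.9 cm, Ī = 6.318 cm⁴.
Web: 1.6 × 36, A = 57.6 cm², y = 19.8 cm, Ī = 6220.8 cm⁴.
Top flange: 13 × 1.8, A = 23.4 cm², y = 38.7 cm, Ī = 6.318 cm⁴.
Hole (subtracted): ⌀1, A = 0.7854 cm², y = 19.8 cm, Ī = 0.049087 cm⁴.
By symmetry the centroid is at mid-height, ȳ = 19.8 cm.
Transfer each piece to the horizontal centroidal axis using Ī + A·d² with d = y − 19.8:
  bottom flange: d = -18.9 cm → contributes +8 365 cm⁴
  web: d = 0 cm → contributes +6220.8 cm⁴
  top flange: d = 18.9 cm → contributes +8 365 cm⁴
  hole: d = 0 cm → contributes −0.049087 cm⁴
Total I = 22 951 cm⁴.

Ix ≈ 2.30 × 10⁴ cm⁴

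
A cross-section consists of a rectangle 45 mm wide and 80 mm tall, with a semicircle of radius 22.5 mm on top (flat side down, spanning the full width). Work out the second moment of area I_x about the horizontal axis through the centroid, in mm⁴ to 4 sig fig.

Split into non-overlapping primitives; take the origin at the lower-left of the bounding box.
Rectangular body: 45 × 80, A = 3 600 mm², y = 40 mm, Ī = 1 920 000 mm⁴.
Semicircular cap: semicircle r = 22.5, A = 795.216 mm², y = 89.5493 mm, Ī = 28129.5 mm⁴.
Centroid: ȳ = ΣA·y / ΣA = 48.9648 mm.
Transfer each piece to the horizontal axis through the centroid using Ī + A·d² with d = y − 48.9648:
  rectangular body: d = -8.96483 mm → contributes +2 209 326 mm⁴
  semicircular cap: d = 40.5845 mm → contributes +1 337 928 mm⁴
Total I = 3 547 254 mm⁴.

I_x ≈ 3.547 × 10⁶ mm⁴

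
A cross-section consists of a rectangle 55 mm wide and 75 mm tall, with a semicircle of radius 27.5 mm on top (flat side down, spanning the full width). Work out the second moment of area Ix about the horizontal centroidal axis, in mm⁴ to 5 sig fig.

Ix ≈ 4.2263 × 10⁶ mm⁴

Decompose the section into non-overlapping parts with the origin at the bottom-left of its bounding rectangle.
Rectangular body: 55 × 75, A = 4 125 mm², y = 37.5 mm, Ī = 1 933 594 mm⁴.
Semicircular cap: semicircle r = 27.5, A = 1187.915 mm², y = 86.67136 mm, Ī = 62771.55 mm⁴.
Centroid: ȳ = ΣA·y / ΣA = 48.49423 mm.
Transfer each piece to the horizontal centroidal axis using Ī + A·d² with d = y − 48.49423:
  rectangular body: d = -10.99423 mm → contributes +2 432 195 mm⁴
  semicircular cap: d = 38.17714 mm → contributes +1 794 150 mm⁴
Total I = 4 226 345 mm⁴.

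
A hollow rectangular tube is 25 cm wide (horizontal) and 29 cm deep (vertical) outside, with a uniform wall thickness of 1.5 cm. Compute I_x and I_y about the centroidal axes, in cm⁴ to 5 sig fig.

Decompose the section into non-overlapping parts with the origin at the bottom-left of its bounding rectangle.
Outer rectangle: 25 × 29, A = 725 cm², y = 14.5 cm, Ī = 50810.42 cm⁴.
Inner void (subtracted): 22 × 26, A = 572 cm², y = 14.5 cm, Ī = 32222.67 cm⁴.
By symmetry the centroid is at mid-height, ȳ = 14.5 cm.
All pieces are centred on the centroidal x-axis, so I = ΣĪ (holes subtracted) = 18587.75 cm⁴.
Repeating about the centroidal y-axis gives I_y = 14689.75 cm⁴.

I_x ≈ 1.8588 × 10⁴ cm⁴, I_y ≈ 1.4690 × 10⁴ cm⁴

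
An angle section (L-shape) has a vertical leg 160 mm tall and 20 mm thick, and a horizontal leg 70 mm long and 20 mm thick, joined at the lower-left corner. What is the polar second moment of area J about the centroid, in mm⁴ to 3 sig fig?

J ≈ 1.18 × 10⁷ mm⁴

Treat the section as a set of non-overlapping primitives; coordinates are from the bounding-box lower-left.
Vertical leg: 20 × 160, A = 3 200 mm², y = 80 mm, Ī = 6 826 667 mm⁴.
Horizontal leg (remainder): 50 × 20, A = 1 000 mm², y = 10 mm, Ī = 33 333 mm⁴.
Centroid: ȳ = ΣA·y / ΣA = 63.333 mm.
Transfer each piece to the centroidal x-axis using Ī + A·d² with d = y − 63.333:
  vertical leg: d = 16.667 mm → contributes +7 715 556 mm⁴
  horizontal leg (remainder): d = -53.333 mm → contributes +2 877 778 mm⁴
Total I = 10 593 333 mm⁴.
For the y-axis: x̄ = 18.333 mm.
Repeating about the centroidal y-axis gives I_y = 1 248 333 mm⁴.
Polar second moment: J = I_x + I_y = 11 841 667 mm⁴.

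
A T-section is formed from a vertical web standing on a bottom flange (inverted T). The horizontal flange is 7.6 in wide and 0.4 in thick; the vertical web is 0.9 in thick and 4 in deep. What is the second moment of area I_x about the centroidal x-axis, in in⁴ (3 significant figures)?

Break the section into simple shapes (no overlaps), measuring from the bottom-left corner of the bounding box.
Flange: 7.6 × 0.4, A = 3.04 in², y = 0.2 in, Ī = 0.040533 in⁴.
Web: 0.9 × 4, A = 3.6 in², y = 2.4 in, Ī = 4.8 in⁴.
Centroid: ȳ = ΣA·y / ΣA = 1.3928 in.
Transfer each piece to the centroidal x-axis using Ī + A·d² with d = y − 1.3928:
  flange: d = -1.1928 in → contributes +4.3656 in⁴
  web: d = 1.0072 in → contributes +8.4522 in⁴
Total I = 12.818 in⁴.

I_x ≈ 12.8 in⁴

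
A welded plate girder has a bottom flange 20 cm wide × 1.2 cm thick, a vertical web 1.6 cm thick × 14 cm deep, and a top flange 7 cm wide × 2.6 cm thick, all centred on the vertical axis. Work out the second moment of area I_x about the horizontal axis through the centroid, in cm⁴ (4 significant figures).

I_x ≈ 3004 cm⁴

Treat the section as a set of non-overlapping primitives; coordinates are from the bounding-box lower-left.
Bottom plate: 20 × 1.2, A = 24 cm², y = 0.6 cm, Ī = 2.88 cm⁴.
Web plate: 1.6 × 14, A = 22.4 cm², y = 8.2 cm, Ī = 365.867 cm⁴.
Top plate: 7 × 2.6, A = 18.2 cm², y = 16.5 cm, Ī = 10.2527 cm⁴.
Centroid: ȳ = ΣA·y / ΣA = 7.71486 cm.
Transfer each piece to the horizontal axis through the centroid using Ī + A·d² with d = y − 7.71486:
  bottom plate: d = -7.11486 cm → contributes +1217.79 cm⁴
  web plate: d = 0.485139 cm → contributes +371.139 cm⁴
  top plate: d = 8.78514 cm → contributes +1414.9 cm⁴
Total I = 3003.83 cm⁴.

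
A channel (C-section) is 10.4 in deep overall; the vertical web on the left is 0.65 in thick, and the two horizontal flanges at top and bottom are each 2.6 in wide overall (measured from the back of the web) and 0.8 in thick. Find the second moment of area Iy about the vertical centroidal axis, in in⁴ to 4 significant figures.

Iy ≈ 4.834 in⁴

Break the section into simple shapes (no overlaps), measuring from the bottom-left corner of the bounding box.
Web: 0.65 × 10.4, A = 6.76 in², x = 0.325 in, Ī = 0.238008 in⁴.
Top flange (beyond web): 1.95 × 0.8, A = 1.56 in², x = 1.625 in, Ī = 0.494325 in⁴.
Bottom flange (beyond web): 1.95 × 0.8, A = 1.56 in², x = 1.625 in, Ī = 0.494325 in⁴.
Centroid: x̄ = ΣA·x / ΣA = 0.735526 in.
Transfer each piece to the vertical centroidal axis using Ī + A·d² with d = x − 0.735526:
  web: d = -0.410526 in → contributes +1.37728 in⁴
  top flange (beyond web): d = 0.889474 in → contributes +1.72854 in⁴
  bottom flange (beyond web): d = 0.889474 in → contributes +1.72854 in⁴
Total I = 4.83436 in⁴.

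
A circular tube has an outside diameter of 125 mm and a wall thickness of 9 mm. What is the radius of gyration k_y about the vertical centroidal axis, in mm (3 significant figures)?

Treat the section as a set of non-overlapping primitives; coordinates are from the bounding-box lower-left.
Outer circle: ⌀125, A = 12 272 mm², x = 62.5 mm, Ī = 11 984 225 mm⁴.
Bore (subtracted): ⌀107, A = 8 992 mm², x = 62.5 mm, Ī = 6 434 355 mm⁴.
By symmetry the centroid is at mid-width, x̄ = 62.5 mm.
All pieces are centred on the vertical centroidal axis, so I = ΣĪ (holes subtracted) = 5 549 870 mm⁴.
Radius of gyration: k = √(I/A) = √(5 549 870 / 3279.8) = 41.135 mm.

k_y ≈ 41.1 mm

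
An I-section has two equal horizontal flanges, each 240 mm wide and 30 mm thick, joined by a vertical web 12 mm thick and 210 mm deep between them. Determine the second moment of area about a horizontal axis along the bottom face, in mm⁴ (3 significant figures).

Break the section into simple shapes (no overlaps), measuring from the bottom-left corner of the bounding box.
Bottom flange: 240 × 30, A = 7 200 mm², y = 15 mm, Ī = 540 000 mm⁴.
Web: 12 × 210, A = 2 520 mm², y = 135 mm, Ī = 9 261 000 mm⁴.
Top flange: 240 × 30, A = 7 200 mm², y = 255 mm, Ī = 540 000 mm⁴.
Transfer each piece to the bottom edge using Ī + A·d² with d = y − 0:
  bottom flange: d = 15 mm → contributes +2 160 000 mm⁴
  web: d = 135 mm → contributes +55 188 000 mm⁴
  top flange: d = 255 mm → contributes +468 720 000 mm⁴
Total I = 526 068 000 mm⁴.

I_base ≈ 5.26 × 10⁸ mm⁴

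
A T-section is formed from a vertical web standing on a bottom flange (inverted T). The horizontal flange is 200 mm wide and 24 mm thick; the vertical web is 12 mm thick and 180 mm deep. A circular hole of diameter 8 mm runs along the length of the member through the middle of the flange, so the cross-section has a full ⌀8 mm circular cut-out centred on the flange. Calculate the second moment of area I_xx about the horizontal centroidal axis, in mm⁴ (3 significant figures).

I_xx ≈ 2.15 × 10⁷ mm⁴

Split into non-overlapping primitives; take the origin at the lower-left of the bounding box.
Flange: 200 × 24, A = 4 800 mm², y = 12 mm, Ī = 230 400 mm⁴.
Web: 12 × 180, A = 2 160 mm², y = 114 mm, Ī = 5 832 000 mm⁴.
Hole (subtracted): ⌀8, A = 50.265 mm², y = 12 mm, Ī = 201.06 mm⁴.
Centroid: ȳ = ΣA·y / ΣA = 43.885 mm.
Transfer each piece to the horizontal centroidal axis using Ī + A·d² with d = y − 43.885:
  flange: d = -31.885 mm → contributes +5 110 473 mm⁴
  web: d = 70.115 mm → contributes +16 450 668 mm⁴
  hole: d = -31.885 mm → contributes −51 305 mm⁴
Total I = 21 509 836 mm⁴.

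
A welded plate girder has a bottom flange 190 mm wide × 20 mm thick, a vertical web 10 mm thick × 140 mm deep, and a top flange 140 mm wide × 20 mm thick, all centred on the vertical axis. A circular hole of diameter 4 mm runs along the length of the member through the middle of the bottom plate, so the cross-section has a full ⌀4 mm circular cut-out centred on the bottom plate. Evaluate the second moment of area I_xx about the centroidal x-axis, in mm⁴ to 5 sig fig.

Decompose the section into non-overlapping parts with the origin at the bottom-left of its bounding rectangle.
Bottom plate: 190 × 20, A = 3 800 mm², y = 10 mm, Ī = 126666.7 mm⁴.
Web plate: 10 × 140, A = 1 400 mm², y = 90 mm, Ī = 2 286 667 mm⁴.
Top plate: 140 × 20, A = 2 800 mm², y = 170 mm, Ī = 93333.33 mm⁴.
Hole (subtracted): ⌀4, A = 12.56637 mm², y = 10 mm, Ī = 12.56637 mm⁴.
Centroid: ȳ = ΣA·y / ΣA = 80.11013 mm.
Transfer each piece to the centroidal x-axis using Ī + A·d² with d = y − 80.11013:
  bottom plate: d = -70.11013 mm → contributes +18 805 301 mm⁴
  web plate: d = 9.889871 mm → contributes +2 423 600 mm⁴
  top plate: d = 89.88987 mm → contributes +22 717 862 mm⁴
  hole: d = -70.11013 mm → contributes −61781.68 mm⁴
Total I = 43 884 982 mm⁴.

I_xx ≈ 4.3885 × 10⁷ mm⁴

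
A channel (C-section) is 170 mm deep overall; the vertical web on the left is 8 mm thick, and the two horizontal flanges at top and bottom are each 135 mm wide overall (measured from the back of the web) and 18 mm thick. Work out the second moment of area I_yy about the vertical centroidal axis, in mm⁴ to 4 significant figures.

Break the section into simple shapes (no overlaps), measuring from the bottom-left corner of the bounding box.
Web: 8 × 170, A = 1 360 mm², x = 4 mm, Ī = 7253.33 mm⁴.
Top flange (beyond web): 127 × 18, A = 2 286 mm², x = 71.5 mm, Ī = 3 072 575 mm⁴.
Bottom flange (beyond web): 127 × 18, A = 2 286 mm², x = 71.5 mm, Ī = 3 072 575 mm⁴.
Centroid: x̄ = ΣA·x / ΣA = 56.0246 mm.
Transfer each piece to the vertical centroidal axis using Ī + A·d² with d = x − 56.0246:
  web: d = -52.0246 mm → contributes +3 688 175 mm⁴
  top flange (beyond web): d = 15.4754 mm → contributes +3 620 043 mm⁴
  bottom flange (beyond web): d = 15.4754 mm → contributes +3 620 043 mm⁴
Total I = 10 928 262 mm⁴.

I_yy ≈ 1.093 × 10⁷ mm⁴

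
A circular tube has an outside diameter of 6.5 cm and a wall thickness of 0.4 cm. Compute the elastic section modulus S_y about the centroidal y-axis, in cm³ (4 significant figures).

Treat the section as a set of non-overlapping primitives; coordinates are from the bounding-box lower-left.
Outer circle: ⌀6.5, A = 33.1831 cm², x = 3.25 cm, Ī = 87.6241 cm⁴.
Bore (subtracted): ⌀5.7, A = 25.5176 cm², x = 3.25 cm, Ī = 51.8166 cm⁴.
By symmetry the centroid is at mid-width, x̄ = 3.25 cm.
All pieces are centred on the centroidal y-axis, so I = ΣĪ (holes subtracted) = 35.8074 cm⁴.
Extreme fibre distance c = 3.25 cm; S = I/c = 11.0177 cm³.

S_y ≈ 11.02 cm³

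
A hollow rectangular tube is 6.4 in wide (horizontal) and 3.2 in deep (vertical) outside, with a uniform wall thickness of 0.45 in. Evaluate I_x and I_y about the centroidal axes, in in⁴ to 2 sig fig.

I_x ≈ 12 in⁴, I_y ≈ 38 in⁴

Break the section into simple shapes (no overlaps), measuring from the bottom-left corner of the bounding box.
Outer rectangle: 6.4 × 3.2, A = 20.48 in², y = 1.6 in, Ī = 17.48 in⁴.
Inner void (subtracted): 5.5 × 2.3, A = 12.65 in², y = 1.6 in, Ī = 5.577 in⁴.
By symmetry the centroid is at mid-height, ȳ = 1.6 in.
All pieces are centred on the centroidal x-axis, so I = ΣĪ (holes subtracted) = 11.9 in⁴.
Repeating about the centroidal y-axis gives I_y = 38.02 in⁴.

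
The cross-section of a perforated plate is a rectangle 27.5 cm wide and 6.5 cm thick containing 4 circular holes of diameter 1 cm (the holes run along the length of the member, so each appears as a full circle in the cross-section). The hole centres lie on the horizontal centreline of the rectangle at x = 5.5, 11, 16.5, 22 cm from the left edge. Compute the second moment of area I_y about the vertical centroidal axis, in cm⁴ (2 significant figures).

Split into non-overlapping primitives; take the origin at the lower-left of the bounding box.
Plate: 27.5 × 6.5, A = 178.8 cm², x = 13.75 cm, Ī = 11 265 cm⁴.
Hole 1 (subtracted): ⌀1, A = 0.7854 cm², x = 5.5 cm, Ī = 0.04909 cm⁴.
Hole 2 (subtracted): ⌀1, A = 0.7854 cm², x = 11 cm, Ī = 0.04909 cm⁴.
Hole 3 (subtracted): ⌀1, A = 0.7854 cm², x = 16.5 cm, Ī = 0.04909 cm⁴.
Hole 4 (subtracted): ⌀1, A = 0.7854 cm², x = 22 cm, Ī = 0.04909 cm⁴.
By symmetry the centroid is at mid-width, x̄ = 13.75 cm.
Transfer each piece to the vertical centroidal axis using Ī + A·d² with d = x − 13.75:
  plate: d = 0 cm → contributes +11 265 cm⁴
  hole 1: d = -8.25 cm → contributes −53.51 cm⁴
  hole 2: d = -2.75 cm → contributes −5.989 cm⁴
  hole 3: d = 2.75 cm → contributes −5.989 cm⁴
  hole 4: d = 8.25 cm → contributes −53.51 cm⁴
Total I = 11 146 cm⁴.

I_y ≈ 1.1 × 10⁴ cm⁴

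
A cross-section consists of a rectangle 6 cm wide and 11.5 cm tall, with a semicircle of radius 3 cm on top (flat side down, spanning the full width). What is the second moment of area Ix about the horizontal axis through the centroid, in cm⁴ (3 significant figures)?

Ix ≈ 1350 cm⁴

Split into non-overlapping primitives; take the origin at the lower-left of the bounding box.
Rectangular body: 6 × 11.5, A = 69 cm², y = 5.75 cm, Ī = 760.44 cm⁴.
Semicircular cap: semicircle r = 3, A = 14.137 cm², y = 12.773 cm, Ī = 8.8903 cm⁴.
Centroid: ȳ = ΣA·y / ΣA = 6.9443 cm.
Transfer each piece to the horizontal axis through the centroid using Ī + A·d² with d = y − 6.9443:
  rectangular body: d = -1.1943 cm → contributes +858.85 cm⁴
  semicircular cap: d = 5.829 cm → contributes +489.23 cm⁴
Total I = 1348.1 cm⁴.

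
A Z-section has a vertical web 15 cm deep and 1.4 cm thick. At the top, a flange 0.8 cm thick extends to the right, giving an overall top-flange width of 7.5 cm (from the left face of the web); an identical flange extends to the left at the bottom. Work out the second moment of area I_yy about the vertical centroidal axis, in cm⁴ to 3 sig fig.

Treat the section as a set of non-overlapping primitives; coordinates are from the bounding-box lower-left.
Web: 1.4 × 15, A = 21 cm², x = 6.8 cm, Ī = 3.43 cm⁴.
Top flange (beyond web): 6.1 × 0.8, A = 4.88 cm², x = 10.55 cm, Ī = 15.132 cm⁴.
Bottom flange (beyond web): 6.1 × 0.8, A = 4.88 cm², x = 3.05 cm, Ī = 15.132 cm⁴.
Centroid: x̄ = ΣA·x / ΣA = 6.8 cm.
Transfer each piece to the vertical centroidal axis using Ī + A·d² with d = x − 6.8:
  web: d = 0 cm → contributes +3.43 cm⁴
  top flange (beyond web): d = 3.75 cm → contributes +83.757 cm⁴
  bottom flange (beyond web): d = -3.75 cm → contributes +83.757 cm⁴
Total I = 170.94 cm⁴.

I_yy ≈ 171 cm⁴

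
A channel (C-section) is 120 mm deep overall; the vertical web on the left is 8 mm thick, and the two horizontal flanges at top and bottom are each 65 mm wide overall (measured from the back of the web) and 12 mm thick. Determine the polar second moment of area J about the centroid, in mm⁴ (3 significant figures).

J ≈ 6.13 × 10⁶ mm⁴

Treat the section as a set of non-overlapping primitives; coordinates are from the bounding-box lower-left.
Web: 8 × 120, A = 960 mm², y = 60 mm, Ī = 1 152 000 mm⁴.
Top flange (beyond web): 57 × 12, A = 684 mm², y = 114 mm, Ī = 8 208 mm⁴.
Bottom flange (beyond web): 57 × 12, A = 684 mm², y = 6 mm, Ī = 8 208 mm⁴.
By symmetry the centroid is at mid-height, ȳ = 60 mm.
Transfer each piece to the centroidal x-axis using Ī + A·d² with d = y − 60:
  web: d = 0 mm → contributes +1 152 000 mm⁴
  top flange (beyond web): d = 54 mm → contributes +2 002 752 mm⁴
  bottom flange (beyond web): d = -54 mm → contributes +2 002 752 mm⁴
Total I = 5 157 504 mm⁴.
For the y-axis: x̄ = 23.098 mm.
Repeating about the centroidal y-axis gives I_y = 971 362 mm⁴.
Polar second moment: J = I_x + I_y = 6 128 866 mm⁴.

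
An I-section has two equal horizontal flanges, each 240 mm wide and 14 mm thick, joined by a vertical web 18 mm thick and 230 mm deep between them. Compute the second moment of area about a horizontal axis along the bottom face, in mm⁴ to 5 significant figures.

Break the section into simple shapes (no overlaps), measuring from the bottom-left corner of the bounding box.
Bottom flange: 240 × 14, A = 3 360 mm², y = 7 mm, Ī = 54 880 mm⁴.
Web: 18 × 230, A = 4 140 mm², y = 129 mm, Ī = 18 250 500 mm⁴.
Top flange: 240 × 14, A = 3 360 mm², y = 251 mm, Ī = 54 880 mm⁴.
Transfer each piece to the base of the section using Ī + A·d² with d = y − 0:
  bottom flange: d = 7 mm → contributes +219 520 mm⁴
  web: d = 129 mm → contributes +87 144 240 mm⁴
  top flange: d = 251 mm → contributes +211 738 240 mm⁴
Total I = 299 102 000 mm⁴.

I_base ≈ 2.9910 × 10⁸ mm⁴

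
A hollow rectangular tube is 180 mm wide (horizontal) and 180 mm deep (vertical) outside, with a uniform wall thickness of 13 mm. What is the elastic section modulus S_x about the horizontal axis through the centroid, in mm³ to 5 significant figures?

S_x ≈ 4.5121 × 10⁵ mm³

Treat the section as a set of non-overlapping primitives; coordinates are from the bounding-box lower-left.
Outer rectangle: 180 × 180, A = 32 400 mm², y = 90 mm, Ī = 87 480 000 mm⁴.
Inner void (subtracted): 154 × 154, A = 23 716 mm², y = 90 mm, Ī = 46 870 721 mm⁴.
By symmetry the centroid is at mid-height, ȳ = 90 mm.
All pieces are centred on the horizontal axis through the centroid, so I = ΣĪ (holes subtracted) = 40 609 279 mm⁴.
Extreme fibre distance c = 90 mm; S = I/c = 451214.2 mm³.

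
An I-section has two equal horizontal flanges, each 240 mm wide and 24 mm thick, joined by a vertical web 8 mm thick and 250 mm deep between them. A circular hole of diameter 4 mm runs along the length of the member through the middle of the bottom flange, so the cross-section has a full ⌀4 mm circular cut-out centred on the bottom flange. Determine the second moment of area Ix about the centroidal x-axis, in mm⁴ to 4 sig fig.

Ix ≈ 2.270 × 10⁸ mm⁴

Treat the section as a set of non-overlapping primitives; coordinates are from the bounding-box lower-left.
Bottom flange: 240 × 24, A = 5 760 mm², y = 12 mm, Ī = 276 480 mm⁴.
Web: 8 × 250, A = 2 000 mm², y = 149 mm, Ī = 10 416 667 mm⁴.
Top flange: 240 × 24, A = 5 760 mm², y = 286 mm, Ī = 276 480 mm⁴.
Hole (subtracted): ⌀4, A = 12.5664 mm², y = 12 mm, Ī = 12.5664 mm⁴.
Centroid: ȳ = ΣA·y / ΣA = 149.127 mm.
Transfer each piece to the centroidal x-axis using Ī + A·d² with d = y − 149.127:
  bottom flange: d = -137.127 mm → contributes +108 587 168 mm⁴
  web: d = -0.127455 mm → contributes +10 416 699 mm⁴
  top flange: d = 136.873 mm → contributes +108 184 859 mm⁴
  hole: d = -137.127 mm → contributes −236 310 mm⁴
Total I = 226 952 416 mm⁴.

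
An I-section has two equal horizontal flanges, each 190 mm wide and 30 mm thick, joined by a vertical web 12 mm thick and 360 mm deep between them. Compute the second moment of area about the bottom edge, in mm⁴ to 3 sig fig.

I_base ≈ 1.17 × 10⁹ mm⁴

Split into non-overlapping primitives; take the origin at the lower-left of the bounding box.
Bottom flange: 190 × 30, A = 5 700 mm², y = 15 mm, Ī = 427 500 mm⁴.
Web: 12 × 360, A = 4 320 mm², y = 210 mm, Ī = 46 656 000 mm⁴.
Top flange: 190 × 30, A = 5 700 mm², y = 405 mm, Ī = 427 500 mm⁴.
Transfer each piece to a horizontal axis along the bottom face using Ī + A·d² with d = y − 0:
  bottom flange: d = 15 mm → contributes +1 710 000 mm⁴
  web: d = 210 mm → contributes +237 168 000 mm⁴
  top flange: d = 405 mm → contributes +935 370 000 mm⁴
Total I = 1 174 248 000 mm⁴.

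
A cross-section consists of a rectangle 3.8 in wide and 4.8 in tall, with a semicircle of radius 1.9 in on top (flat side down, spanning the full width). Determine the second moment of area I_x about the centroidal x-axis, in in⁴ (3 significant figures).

Treat the section as a set of non-overlapping primitives; coordinates are from the bounding-box lower-left.
Rectangular body: 3.8 × 4.8, A = 18.24 in², y = 2.4 in, Ī = 35.021 in⁴.
Semicircular cap: semicircle r = 1.9, A = 5.6706 in², y = 5.6064 in, Ī = 1.4304 in⁴.
Centroid: ȳ = ΣA·y / ΣA = 3.1604 in.
Transfer each piece to the centroidal x-axis using Ī + A·d² with d = y − 3.1604:
  rectangular body: d = -0.76042 in → contributes +45.568 in⁴
  semicircular cap: d = 2.446 in → contributes +35.356 in⁴
Total I = 80.924 in⁴.

I_x ≈ 80.9 in⁴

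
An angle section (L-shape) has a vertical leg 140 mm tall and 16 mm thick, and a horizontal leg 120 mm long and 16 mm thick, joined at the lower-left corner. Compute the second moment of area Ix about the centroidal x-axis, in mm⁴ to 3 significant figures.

Treat the section as a set of non-overlapping primitives; coordinates are from the bounding-box lower-left.
Vertical leg: 16 × 140, A = 2 240 mm², y = 70 mm, Ī = 3 658 667 mm⁴.
Horizontal leg (remainder): 104 × 16, A = 1 664 mm², y = 8 mm, Ī = 35 499 mm⁴.
Centroid: ȳ = ΣA·y / ΣA = 43.574 mm.
Transfer each piece to the centroidal x-axis using Ī + A·d² with d = y − 43.574:
  vertical leg: d = 26.426 mm → contributes +5 222 961 mm⁴
  horizontal leg (remainder): d = -35.574 mm → contributes +2 141 279 mm⁴
Total I = 7 364 240 mm⁴.

Ix ≈ 7.36 × 10⁶ mm⁴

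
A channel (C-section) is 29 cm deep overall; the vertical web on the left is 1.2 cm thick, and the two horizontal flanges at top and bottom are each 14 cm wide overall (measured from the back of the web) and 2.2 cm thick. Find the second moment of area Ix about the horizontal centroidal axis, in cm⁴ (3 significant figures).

Break the section into simple shapes (no overlaps), measuring from the bottom-left corner of the bounding box.
Web: 1.2 × 29, A = 34.8 cm², y = 14.5 cm, Ī = 2438.9 cm⁴.
Top flange (beyond web): 12.8 × 2.2, A = 28.16 cm², y = 27.9 cm, Ī = 11.358 cm⁴.
Bottom flange (beyond web): 12.8 × 2.2, A = 28.16 cm², y = 1.1 cm, Ī = 11.358 cm⁴.
By symmetry the centroid is at mid-height, ȳ = 14.5 cm.
Transfer each piece to the horizontal centroidal axis using Ī + A·d² with d = y − 14.5:
  web: d = 0 cm → contributes +2438.9 cm⁴
  top flange (beyond web): d = 13.4 cm → contributes +5067.8 cm⁴
  bottom flange (beyond web): d = -13.4 cm → contributes +5067.8 cm⁴
Total I = 12 574 cm⁴.

Ix ≈ 1.26 × 10⁴ cm⁴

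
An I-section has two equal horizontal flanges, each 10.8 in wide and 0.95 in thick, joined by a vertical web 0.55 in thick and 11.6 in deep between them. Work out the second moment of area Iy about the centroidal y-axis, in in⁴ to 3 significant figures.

Iy ≈ 200 in⁴

Break the section into simple shapes (no overlaps), measuring from the bottom-left corner of the bounding box.
Bottom flange: 10.8 × 0.95, A = 10.26 in², x = 5.4 in, Ī = 99.727 in⁴.
Web: 0.55 × 11.6, A = 6.38 in², x = 5.4 in, Ī = 0.16083 in⁴.
Top flange: 10.8 × 0.95, A = 10.26 in², x = 5.4 in, Ī = 99.727 in⁴.
By symmetry the centroid is at mid-width, x̄ = 5.4 in.
All pieces are centred on the centroidal y-axis, so I = ΣĪ = 199.62 in⁴.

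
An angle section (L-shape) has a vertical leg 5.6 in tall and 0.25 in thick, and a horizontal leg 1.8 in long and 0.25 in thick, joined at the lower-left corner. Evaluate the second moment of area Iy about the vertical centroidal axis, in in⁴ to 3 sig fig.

Iy ≈ 0.331 in⁴

Split into non-overlapping primitives; take the origin at the lower-left of the bounding box.
Vertical leg: 0.25 × 5.6, A = 1.4 in², x = 0.125 in, Ī = 0.0072917 in⁴.
Horizontal leg (remainder): 1.55 × 0.25, A = 0.3875 in², x = 1.025 in, Ī = 0.077581 in⁴.
Centroid: x̄ = ΣA·x / ΣA = 0.3201 in.
Transfer each piece to the vertical centroidal axis using Ī + A·d² with d = x − 0.3201:
  vertical leg: d = -0.1951 in → contributes +0.060584 in⁴
  horizontal leg (remainder): d = 0.7049 in → contributes +0.27012 in⁴
Total I = 0.3307 in⁴.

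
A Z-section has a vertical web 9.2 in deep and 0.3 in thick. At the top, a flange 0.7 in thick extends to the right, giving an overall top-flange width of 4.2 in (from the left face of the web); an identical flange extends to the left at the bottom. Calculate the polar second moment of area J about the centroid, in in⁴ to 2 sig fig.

Treat the section as a set of non-overlapping primitives; coordinates are from the bounding-box lower-left.
Web: 0.3 × 9.2, A = 2.76 in², y = 4.6 in, Ī = 19.47 in⁴.
Top flange (beyond web): 3.9 × 0.7, A = 2.73 in², y = 8.85 in, Ī = 0.1115 in⁴.
Bottom flange (beyond web): 3.9 × 0.7, A = 2.73 in², y = 0.35 in, Ī = 0.1115 in⁴.
Centroid: ȳ = ΣA·y / ΣA = 4.6 in.
Transfer each piece to the centroidal x-axis using Ī + A·d² with d = y − 4.6:
  web: d = 0 in → contributes +19.47 in⁴
  top flange (beyond web): d = 4.25 in → contributes +49.42 in⁴
  bottom flange (beyond web): d = -4.25 in → contributes +49.42 in⁴
Total I = 118.3 in⁴.
For the y-axis: x̄ = 4.05 in.
Repeating about the centroidal y-axis gives I_y = 31.02 in⁴.
Polar second moment: J = I_x + I_y = 149.3 in⁴.

J ≈ 150 in⁴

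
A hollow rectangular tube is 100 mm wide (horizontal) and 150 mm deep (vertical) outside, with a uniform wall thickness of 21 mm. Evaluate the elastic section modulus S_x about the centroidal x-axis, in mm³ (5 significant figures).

S_x ≈ 2.9382 × 10⁵ mm³

Treat the section as a set of non-overlapping primitives; coordinates are from the bounding-box lower-left.
Outer rectangle: 100 × 150, A = 15 000 mm², y = 75 mm, Ī = 28 125 000 mm⁴.
Inner void (subtracted): 58 × 108, A = 6 264 mm², y = 75 mm, Ī = 6 088 608 mm⁴.
By symmetry the centroid is at mid-height, ȳ = 75 mm.
All pieces are centred on the centroidal x-axis, so I = ΣĪ (holes subtracted) = 22 036 392 mm⁴.
Extreme fibre distance c = 75 mm; S = I/c = 293818.6 mm³.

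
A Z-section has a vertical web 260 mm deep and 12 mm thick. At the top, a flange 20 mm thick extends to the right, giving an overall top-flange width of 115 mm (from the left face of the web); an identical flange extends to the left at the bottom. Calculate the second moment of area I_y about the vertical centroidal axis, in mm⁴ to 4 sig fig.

Treat the section as a set of non-overlapping primitives; coordinates are from the bounding-box lower-left.
Web: 12 × 260, A = 3 120 mm², x = 109 mm, Ī = 37 440 mm⁴.
Top flange (beyond web): 103 × 20, A = 2 060 mm², x = 166.5 mm, Ī = 1 821 212 mm⁴.
Bottom flange (beyond web): 103 × 20, A = 2 060 mm², x = 51.5 mm, Ī = 1 821 212 mm⁴.
Centroid: x̄ = ΣA·x / ΣA = 109 mm.
Transfer each piece to the vertical centroidal axis using Ī + A·d² with d = x − 109:
  web: d = 0 mm → contributes +37 440 mm⁴
  top flange (beyond web): d = 57.5 mm → contributes +8 632 087 mm⁴
  bottom flange (beyond web): d = -57.5 mm → contributes +8 632 087 mm⁴
Total I = 17 301 613 mm⁴.

I_y ≈ 1.730 × 10⁷ mm⁴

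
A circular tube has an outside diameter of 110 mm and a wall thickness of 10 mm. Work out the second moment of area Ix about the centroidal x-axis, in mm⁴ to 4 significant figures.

Split into non-overlapping primitives; take the origin at the lower-left of the bounding box.
Outer circle: ⌀110, A = 9503.32 mm², y = 55 mm, Ī = 7 186 884 mm⁴.
Bore (subtracted): ⌀90, A = 6361.73 mm², y = 55 mm, Ī = 3 220 623 mm⁴.
By symmetry the centroid is at mid-height, ȳ = 55 mm.
All pieces are centred on the centroidal x-axis, so I = ΣĪ (holes subtracted) = 3 966 261 mm⁴.

Ix ≈ 3.966 × 10⁶ mm⁴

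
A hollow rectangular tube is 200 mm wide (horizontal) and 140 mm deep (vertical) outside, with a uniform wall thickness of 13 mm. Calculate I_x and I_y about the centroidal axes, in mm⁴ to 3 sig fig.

Break the section into simple shapes (no overlaps), measuring from the bottom-left corner of the bounding box.
Outer rectangle: 200 × 140, A = 28 000 mm², y = 70 mm, Ī = 45 733 333 mm⁴.
Inner void (subtracted): 174 × 114, A = 19 836 mm², y = 70 mm, Ī = 21 482 388 mm⁴.
By symmetry the centroid is at mid-height, ȳ = 70 mm.
All pieces are centred on the centroidal x-axis, so I = ΣĪ (holes subtracted) = 24 250 945 mm⁴.
Repeating about the centroidal y-axis gives I_y = 43 287 105 mm⁴.

I_x ≈ 2.43 × 10⁷ mm⁴, I_y ≈ 4.33 × 10⁷ mm⁴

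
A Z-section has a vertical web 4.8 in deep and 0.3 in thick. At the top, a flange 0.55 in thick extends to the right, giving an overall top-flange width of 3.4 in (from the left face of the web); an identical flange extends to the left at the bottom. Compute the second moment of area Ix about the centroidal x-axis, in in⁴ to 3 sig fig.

Split into non-overlapping primitives; take the origin at the lower-left of the bounding box.
Web: 0.3 × 4.8, A = 1.44 in², y = 2.4 in, Ī = 2.7648 in⁴.
Top flange (beyond web): 3.1 × 0.55, A = 1.705 in², y = 4.525 in, Ī = 0.04298 in⁴.
Bottom flange (beyond web): 3.1 × 0.55, A = 1.705 in², y = 0.275 in, Ī = 0.04298 in⁴.
Centroid: ȳ = ΣA·y / ΣA = 2.4 in.
Transfer each piece to the centroidal x-axis using Ī + A·d² with d = y − 2.4:
  web: d = 0 in → contributes +2.7648 in⁴
  top flange (beyond web): d = 2.125 in → contributes +7.7421 in⁴
  bottom flange (beyond web): d = -2.125 in → contributes +7.7421 in⁴
Total I = 18.249 in⁴.

Ix ≈ 18.2 in⁴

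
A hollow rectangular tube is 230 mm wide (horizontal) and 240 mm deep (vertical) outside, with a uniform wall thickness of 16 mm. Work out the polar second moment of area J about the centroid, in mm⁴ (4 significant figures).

J ≈ 2.253 × 10⁸ mm⁴

Decompose the section into non-overlapping parts with the origin at the bottom-left of its bounding rectangle.
Outer rectangle: 230 × 240, A = 55 200 mm², y = 120 mm, Ī = 264 960 000 mm⁴.
Inner void (subtracted): 198 × 208, A = 41 184 mm², y = 120 mm, Ī = 148 482 048 mm⁴.
By symmetry the centroid is at mid-height, ȳ = 120 mm.
All pieces are centred on the centroidal x-axis, so I = ΣĪ (holes subtracted) = 116 477 952 mm⁴.
Repeating about the centroidal y-axis gives I_y = 108 791 872 mm⁴.
Polar second moment: J = I_x + I_y = 225 269 824 mm⁴.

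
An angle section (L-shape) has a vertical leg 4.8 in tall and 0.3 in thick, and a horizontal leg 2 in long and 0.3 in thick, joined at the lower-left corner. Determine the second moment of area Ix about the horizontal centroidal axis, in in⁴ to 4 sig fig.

Treat the section as a set of non-overlapping primitives; coordinates are from the bounding-box lower-left.
Vertical leg: 0.3 × 4.8, A = 1.44 in², y = 2.4 in, Ī = 2.7648 in⁴.
Horizontal leg (remainder): 1.7 × 0.3, A = 0.51 in², y = 0.15 in, Ī = 0.003825 in⁴.
Centroid: ȳ = ΣA·y / ΣA = 1.81154 in.
Transfer each piece to the horizontal centroidal axis using Ī + A·d² with d = y − 1.81154:
  vertical leg: d = 0.588462 in → contributes +3.26345 in⁴
  horizontal leg (remainder): d = -1.66154 in → contributes +1.41179 in⁴
Total I = 4.67524 in⁴.

Ix ≈ 4.675 in⁴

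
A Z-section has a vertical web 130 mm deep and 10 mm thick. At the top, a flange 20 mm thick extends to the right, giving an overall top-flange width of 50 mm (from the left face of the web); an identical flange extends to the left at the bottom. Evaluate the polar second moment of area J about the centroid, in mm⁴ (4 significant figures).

Decompose the section into non-overlapping parts with the origin at the bottom-left of its bounding rectangle.
Web: 10 × 130, A = 1 300 mm², y = 65 mm, Ī = 1 830 833 mm⁴.
Top flange (beyond web): 40 × 20, A = 800 mm², y = 120 mm, Ī = 26666.7 mm⁴.
Bottom flange (beyond web): 40 × 20, A = 800 mm², y = 10 mm, Ī = 26666.7 mm⁴.
Centroid: ȳ = ΣA·y / ΣA = 65 mm.
Transfer each piece to the centroidal x-axis using Ī + A·d² with d = y − 65:
  web: d = 0 mm → contributes +1 830 833 mm⁴
  top flange (beyond web): d = 55 mm → contributes +2 446 667 mm⁴
  bottom flange (beyond web): d = -55 mm → contributes +2 446 667 mm⁴
Total I = 6 724 167 mm⁴.
For the y-axis: x̄ = 45 mm.
Repeating about the centroidal y-axis gives I_y = 1 224 167 mm⁴.
Polar second moment: J = I_x + I_y = 7 948 333 mm⁴.

J ≈ 7.948 × 10⁶ mm⁴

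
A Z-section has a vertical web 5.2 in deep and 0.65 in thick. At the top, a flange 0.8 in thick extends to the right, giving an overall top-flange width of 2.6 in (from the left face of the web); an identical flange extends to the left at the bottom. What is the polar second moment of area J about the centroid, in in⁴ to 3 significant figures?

J ≈ 29.3 in⁴

Split into non-overlapping primitives; take the origin at the lower-left of the bounding box.
Web: 0.65 × 5.2, A = 3.38 in², y = 2.6 in, Ī = 7.6163 in⁴.
Top flange (beyond web): 1.95 × 0.8, A = 1.56 in², y = 4.8 in, Ī = 0.0832 in⁴.
Bottom flange (beyond web): 1.95 × 0.8, A = 1.56 in², y = 0.4 in, Ī = 0.0832 in⁴.
Centroid: ȳ = ΣA·y / ΣA = 2.6 in.
Transfer each piece to the centroidal x-axis using Ī + A·d² with d = y − 2.6:
  web: d = 0 in → contributes +7.6163 in⁴
  top flange (beyond web): d = 2.2 in → contributes +7.6336 in⁴
  bottom flange (beyond web): d = -2.2 in → contributes +7.6336 in⁴
Total I = 22.883 in⁴.
For the y-axis: x̄ = 2.275 in.
Repeating about the centroidal y-axis gives I_y = 6.3805 in⁴.
Polar second moment: J = I_x + I_y = 29.264 in⁴.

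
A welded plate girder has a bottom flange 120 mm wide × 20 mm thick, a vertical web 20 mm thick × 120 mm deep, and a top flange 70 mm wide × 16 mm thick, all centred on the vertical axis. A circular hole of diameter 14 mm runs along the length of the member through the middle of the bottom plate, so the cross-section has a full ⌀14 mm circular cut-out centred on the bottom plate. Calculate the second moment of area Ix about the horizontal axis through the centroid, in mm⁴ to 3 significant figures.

Split into non-overlapping primitives; take the origin at the lower-left of the bounding box.
Bottom plate: 120 × 20, A = 2 400 mm², y = 10 mm, Ī = 80 000 mm⁴.
Web plate: 20 × 120, A = 2 400 mm², y = 80 mm, Ī = 2 880 000 mm⁴.
Top plate: 70 × 16, A = 1 120 mm², y = 148 mm, Ī = 23 893 mm⁴.
Hole (subtracted): ⌀14, A = 153.94 mm², y = 10 mm, Ī = 1885.7 mm⁴.
Centroid: ȳ = ΣA·y / ΣA = 65.941 mm.
Transfer each piece to the horizontal axis through the centroid using Ī + A·d² with d = y − 65.941:
  bottom plate: d = -55.941 mm → contributes +7 590 583 mm⁴
  web plate: d = 14.059 mm → contributes +3 354 365 mm⁴
  top plate: d = 82.059 mm → contributes +7 565 591 mm⁴
  hole: d = -55.941 mm → contributes −483 621 mm⁴
Total I = 18 026 918 mm⁴.

Ix ≈ 1.80 × 10⁷ mm⁴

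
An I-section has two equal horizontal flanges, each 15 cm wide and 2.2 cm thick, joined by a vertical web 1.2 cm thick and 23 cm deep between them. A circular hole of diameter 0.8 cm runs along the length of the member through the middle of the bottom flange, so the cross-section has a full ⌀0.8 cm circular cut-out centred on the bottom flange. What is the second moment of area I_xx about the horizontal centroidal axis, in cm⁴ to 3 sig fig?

Split into non-overlapping primitives; take the origin at the lower-left of the bounding box.
Bottom flange: 15 × 2.2, A = 33 cm², y = 1.1 cm, Ī = 13.31 cm⁴.
Web: 1.2 × 23, A = 27.6 cm², y = 13.7 cm, Ī = 1216.7 cm⁴.
Top flange: 15 × 2.2, A = 33 cm², y = 26.3 cm, Ī = 13.31 cm⁴.
Hole (subtracted): ⌀0.8, A = 0.50265 cm², y = 1.1 cm, Ī = 0.020106 cm⁴.
Centroid: ȳ = ΣA·y / ΣA = 13.768 cm.
Transfer each piece to the horizontal centroidal axis using Ī + A·d² with d = y − 13.768:
  bottom flange: d = -12.668 cm → contributes +5309.1 cm⁴
  web: d = -0.06803 cm → contributes +1216.8 cm⁴
  top flange: d = 12.532 cm → contributes +5 196 cm⁴
  hole: d = -12.668 cm → contributes −80.686 cm⁴
Total I = 11 641 cm⁴.

I_xx ≈ 1.16 × 10⁴ cm⁴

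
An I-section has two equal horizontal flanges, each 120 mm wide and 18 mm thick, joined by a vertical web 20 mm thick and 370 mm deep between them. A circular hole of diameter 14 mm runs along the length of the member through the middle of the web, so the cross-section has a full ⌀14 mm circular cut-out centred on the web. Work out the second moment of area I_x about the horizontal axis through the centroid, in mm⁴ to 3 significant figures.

I_x ≈ 2.47 × 10⁸ mm⁴

Decompose the section into non-overlapping parts with the origin at the bottom-left of its bounding rectangle.
Bottom flange: 120 × 18, A = 2 160 mm², y = 9 mm, Ī = 58 320 mm⁴.
Web: 20 × 370, A = 7 400 mm², y = 203 mm, Ī = 84 421 667 mm⁴.
Top flange: 120 × 18, A = 2 160 mm², y = 397 mm, Ī = 58 320 mm⁴.
Hole (subtracted): ⌀14, A = 153.94 mm², y = 203 mm, Ī = 1885.7 mm⁴.
By symmetry the centroid is at mid-height, ȳ = 203 mm.
Transfer each piece to the horizontal axis through the centroid using Ī + A·d² with d = y − 203:
  bottom flange: d = -194 mm → contributes +81 352 080 mm⁴
  web: d = 0 mm → contributes +84 421 667 mm⁴
  top flange: d = 194 mm → contributes +81 352 080 mm⁴
  hole: d = 0 mm → contributes −1885.7 mm⁴
Total I = 247 123 941 mm⁴.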